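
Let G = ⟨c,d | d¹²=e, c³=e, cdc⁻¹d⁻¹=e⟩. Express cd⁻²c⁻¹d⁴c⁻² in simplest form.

Multiply left to right, reducing at each step:
  c · d⁻² = cd¹⁰
  (cd¹⁰) · c⁻¹ = d¹⁰
  (d¹⁰) · d⁴ = d²
  (d²) · c⁻² = cd²

Answer: cd²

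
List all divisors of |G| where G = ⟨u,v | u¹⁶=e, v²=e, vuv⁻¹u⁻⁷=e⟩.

|G| = 32 = 2⁵. By Lagrange's theorem the order of any subgroup divides 32; the divisors of 32 are 1, 2, 4, 8, 16, 32.

Answer: 1, 2, 4, 8, 16, 32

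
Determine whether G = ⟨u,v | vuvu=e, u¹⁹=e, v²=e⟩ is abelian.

u·v = uv but v·u = u¹⁸v, so u·v ≠ v·u and G is not abelian.

Answer: No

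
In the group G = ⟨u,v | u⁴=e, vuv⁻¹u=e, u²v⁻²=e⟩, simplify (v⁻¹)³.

Compute successive powers of (v⁻¹), reducing at each step:
  (v⁻¹)²: (v⁻¹) · v⁻¹ = u²
  (v⁻¹)³: (u²) · v⁻¹ = v

Answer: v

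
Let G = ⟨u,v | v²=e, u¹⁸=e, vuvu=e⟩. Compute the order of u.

Compute successive powers until reaching e:
  u¹ = u, u² = u², u³ = u³, u⁴ = u⁴, u⁵ = u⁵, u⁶ = u⁶, u⁷ = u⁷, u⁸ = u⁸, u⁹ = u⁹, u¹⁰ = u¹⁰, u¹¹ = u¹¹, u¹² = u¹², u¹³ = u¹³, u¹⁴ = u¹⁴, u¹⁵ = u¹⁵, u¹⁶ = u¹⁶, u¹⁷ = u¹⁷, u¹⁸ = e.
The smallest positive k with uᵏ = e is 18.

Answer: 18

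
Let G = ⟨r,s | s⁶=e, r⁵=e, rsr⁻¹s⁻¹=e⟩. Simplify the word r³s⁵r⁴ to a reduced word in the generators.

Multiply left to right, reducing at each step:
  (r³) · s⁵ = r³s⁵
  (r³s⁵) · r⁴ = r²s⁵

Answer: r²s⁵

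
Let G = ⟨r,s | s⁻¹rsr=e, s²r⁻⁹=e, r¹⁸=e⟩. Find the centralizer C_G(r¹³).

⟨r¹³⟩ ⊆ C_G(r¹³) since powers of r¹³ commute with r¹³; so |C_G(r¹³)| ≥ |⟨r¹³⟩| = 18.
By orbit–stabilizer, |C_G(r¹³)| = |G| / |conj. class of r¹³| = 36 / 2 = 18.
The 18 elements commuting with r¹³ are {e, r, r², r³, r⁴, r⁵, r⁶, r⁷, r⁸, r⁹, r¹⁰, r¹¹, r¹², r¹³, r¹⁴, r¹⁵, r¹⁶, r¹⁷}.

Answer: {e, r, r², r³, r⁴, r⁵, r⁶, r⁷, r⁸, r⁹, r¹⁰, r¹¹, r¹², r¹³, r¹⁴, r¹⁵, r¹⁶, r¹⁷}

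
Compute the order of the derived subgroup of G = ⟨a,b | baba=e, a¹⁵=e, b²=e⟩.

G' = [G, G] is generated by all commutators. The generator-pair commutators are: [a, b] = a².
The subgroup they normally generate is {e, a, a², a³, a⁴, a⁵, a⁶, a⁷, a⁸, a⁹, a¹⁰, a¹¹, a¹², a¹³, a¹⁴}, of order 15.
Check: |G/G'| = 30/15 = 2 is the order of the abelianisation.

Answer: 15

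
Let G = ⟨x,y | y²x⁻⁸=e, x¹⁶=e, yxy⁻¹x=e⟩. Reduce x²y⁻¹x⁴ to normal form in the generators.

Multiply left to right, reducing at each step:
  (x²) · y⁻¹ = x²y⁻¹
  (x²y⁻¹) · x⁴ = x⁶y

Answer: x⁶y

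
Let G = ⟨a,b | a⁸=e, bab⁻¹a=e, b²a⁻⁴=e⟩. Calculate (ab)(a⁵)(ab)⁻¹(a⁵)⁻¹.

[(ab), (a⁵)] = (ab)·(a⁵)·(ab)⁻¹·(a⁵)⁻¹.
  (ab) · (a⁵) = b⁻¹
  (b⁻¹) · (ab⁻¹) = a³
  (a³) · (a³) = a⁶

Answer: a⁶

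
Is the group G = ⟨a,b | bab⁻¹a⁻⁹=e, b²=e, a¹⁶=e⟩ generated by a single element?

Every cyclic group is abelian. But a·b = ab while b·a = a⁹b, so a·b ≠ b·a and G is not abelian. Hence G is not cyclic.

Answer: No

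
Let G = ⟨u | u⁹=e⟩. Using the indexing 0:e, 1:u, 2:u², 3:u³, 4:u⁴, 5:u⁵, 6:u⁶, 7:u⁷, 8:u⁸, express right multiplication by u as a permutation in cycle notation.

(0 1 2 3 4 5 6 7 8)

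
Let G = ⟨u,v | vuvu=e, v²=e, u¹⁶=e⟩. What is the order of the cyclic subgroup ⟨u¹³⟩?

|⟨u¹³⟩| equals the order of u¹³. Compute successive powers until reaching e:
  (u¹³)¹ = u¹³, (u¹³)² = u¹⁰, (u¹³)³ = u⁷, (u¹³)⁴ = u⁴, (u¹³)⁵ = u, (u¹³)⁶ = u¹⁴, (u¹³)⁷ = u¹¹, (u¹³)⁸ = u⁸, (u¹³)⁹ = u⁵, (u¹³)¹⁰ = u², (u¹³)¹¹ = u¹⁵, (u¹³)¹² = u¹², (u¹³)¹³ = u⁹, (u¹³)¹⁴ = u⁶, (u¹³)¹⁵ = u³, (u¹³)¹⁶ = e.
The smallest positive k with (u¹³)ᵏ = e is 16, so |⟨u¹³⟩| = 16.

Answer: 16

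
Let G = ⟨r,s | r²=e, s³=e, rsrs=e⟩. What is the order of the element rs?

Compute successive powers until reaching e:
  (rs)¹ = rs, (rs)² = e.
The smallest positive k with (rs)ᵏ = e is 2.

Answer: 2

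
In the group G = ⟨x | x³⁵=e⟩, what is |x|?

Compute successive powers until reaching e:
  x¹ = x, x² = x², x³ = x³, x⁴ = x⁴, x⁵ = x⁵, x⁶ = x⁶, x⁷ = x⁷, x⁸ = x⁸, x⁹ = x⁹, x¹⁰ = x¹⁰, x¹¹ = x¹¹, x¹² = x¹², x¹³ = x¹³, x¹⁴ = x¹⁴, x¹⁵ = x¹⁵, x¹⁶ = x¹⁶, x¹⁷ = x¹⁷, x¹⁸ = x¹⁸, x¹⁹ = x¹⁹, x²⁰ = x²⁰, x²¹ = x²¹, x²² = x²², x²³ = x²³, x²⁴ = x²⁴, x²⁵ = x²⁵, x²⁶ = x²⁶, x²⁷ = x²⁷, x²⁸ = x²⁸, x²⁹ = x²⁹, x³⁰ = x³⁰, x³¹ = x³¹, x³² = x³², x³³ = x³³, x³⁴ = x³⁴, x³⁵ = e.
The smallest positive k with xᵏ = e is 35.

Answer: 35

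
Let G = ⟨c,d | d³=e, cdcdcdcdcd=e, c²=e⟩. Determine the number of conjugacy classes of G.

The conjugacy classes (representative and size) are:
  [e] (size 1), [cdcd²cdcd²c] (size 15), [dcdcd²c] (size 20), [cd²cd²c] (size 12), [d²cdcd²] (size 12).
Class equation: 1 + 15 + 20 + 12 + 12 = 60 = |G|. So G has 5 conjugacy classes.

Answer: 5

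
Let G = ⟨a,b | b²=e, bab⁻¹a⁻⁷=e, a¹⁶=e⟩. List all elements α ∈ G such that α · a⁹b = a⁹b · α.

⟨a⁹b⟩ ⊆ C_G(a⁹b) since powers of a⁹b commute with a⁹b; so |C_G(a⁹b)| ≥ |⟨a⁹b⟩| = 4.
By orbit–stabilizer, |C_G(a⁹b)| = |G| / |conj. class of a⁹b| = 32 / 8 = 4.
The 4 elements commuting with a⁹b are {e, a⁸, ab, a⁹b}.

Answer: {e, a⁸, ab, a⁹b}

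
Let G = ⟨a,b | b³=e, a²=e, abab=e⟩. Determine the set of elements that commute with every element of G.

An element z ∈ Z(G) iff z commutes with every generator.
For example e is central: e·a = a = a·e; e·b = b = b·e.
Whereas a ∉ Z(G) since a·b = ab ≠ ab² = b·a.
Checking each of the 6 elements this way gives Z(G) = {e}, of order 1.

Answer: {e}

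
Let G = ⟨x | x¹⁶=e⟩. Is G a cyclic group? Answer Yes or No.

|G| = 16. The element x has order 16 (its powers give 16 distinct elements), so ⟨x⟩ = G and G is cyclic.

Answer: Yes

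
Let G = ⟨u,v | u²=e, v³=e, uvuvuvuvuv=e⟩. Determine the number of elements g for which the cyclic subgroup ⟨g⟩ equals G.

⟨g⟩ = G would require ord(g) = |G| = 60, but the maximum element order in G is 5 < 60. So G is not cyclic and no single element generates it: the count is 0.

Answer: 0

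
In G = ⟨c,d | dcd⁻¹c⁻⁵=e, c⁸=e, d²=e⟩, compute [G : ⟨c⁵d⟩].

First find ord(c⁵d) by computing successive powers:
  (c⁵d)¹ = c⁵d, (c⁵d)² = c⁶, (c⁵d)³ = c³d, (c⁵d)⁴ = c⁴, (c⁵d)⁵ = cd, (c⁵d)⁶ = c², (c⁵d)⁷ = c⁷d, (c⁵d)⁸ = e.
So |⟨c⁵d⟩| = ord(c⁵d) = 8. With |G| = 16, by Lagrange [G : ⟨c⁵d⟩] = 16/8 = 2.

Answer: 2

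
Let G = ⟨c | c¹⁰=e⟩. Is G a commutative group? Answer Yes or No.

G has a single generator, so G is cyclic and hence abelian.

Answer: Yes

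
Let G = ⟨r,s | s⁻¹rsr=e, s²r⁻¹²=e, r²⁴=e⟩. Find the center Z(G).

An element z ∈ Z(G) iff z commutes with every generator.
For example r¹² is central: (r¹²)·r = r¹³ = r·(r¹²); (r¹²)·s = s⁻¹ = s·(r¹²).
Whereas r ∉ Z(G) since r·s = rs ≠ r¹¹s⁻¹ = s·r.
Checking each of the 48 elements this way gives Z(G) = {e, r¹²}, of order 2.

Answer: {e, r¹²}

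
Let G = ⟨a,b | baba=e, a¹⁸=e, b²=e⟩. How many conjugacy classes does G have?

The conjugacy classes (representative and size) are:
  [e] (size 1), [a] (size 2), [a²] (size 2), [a³] (size 2), [a¹⁴] (size 2), [a⁵] (size 2), [a¹²] (size 2), [a⁷] (size 2), [a¹⁰] (size 2), [a⁹] (size 1), [a¹⁰b] (size 9), [ab] (size 9).
Class equation: 1 + 2 + 2 + 2 + 2 + 2 + 2 + 2 + 2 + 1 + 9 + 9 = 36 = |G|. So G has 12 conjugacy classes.

Answer: 12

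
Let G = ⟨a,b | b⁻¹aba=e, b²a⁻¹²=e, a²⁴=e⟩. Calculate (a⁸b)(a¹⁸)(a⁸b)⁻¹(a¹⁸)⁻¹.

[(a⁸b), (a¹⁸)] = (a⁸b)·(a¹⁸)·(a⁸b)⁻¹·(a¹⁸)⁻¹.
  (a⁸b) · (a¹⁸) = a²b⁻¹
  (a²b⁻¹) · (a⁸b⁻¹) = a⁶
  (a⁶) · (a⁶) = a¹²

Answer: a¹²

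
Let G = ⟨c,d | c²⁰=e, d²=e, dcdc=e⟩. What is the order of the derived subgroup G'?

G' = [G, G] is generated by all commutators. The generator-pair commutators are: [c, d] = c².
The subgroup they normally generate is {e, c², c⁴, c⁶, c⁸, c¹⁰, c¹², c¹⁴, c¹⁶, c¹⁸}, of order 10.
Check: |G/G'| = 40/10 = 4 is the order of the abelianisation.

Answer: 10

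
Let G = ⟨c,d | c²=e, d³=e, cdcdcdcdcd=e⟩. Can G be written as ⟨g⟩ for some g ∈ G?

Every cyclic group is abelian. But c·d = cd while d·c = dc, so c·d ≠ d·c and G is not abelian. Hence G is not cyclic.

Answer: No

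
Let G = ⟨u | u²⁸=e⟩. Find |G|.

G is generated by a single element, so G is cyclic. The relator gives u²⁸ = e and no smaller power is forced to be e, so the 28 powers {e, u, u², u³, u⁴, u⁵, u⁶, u⁷, u⁸, u⁹, u²², u²³, u²¹, u²⁰, u²⁴, u²⁵, u²⁶, u²⁷, u¹², u¹³, u¹¹, u¹⁰, u¹⁴, u¹⁵, u¹⁶, u¹⁷, u¹⁸, u¹⁹} are distinct. Hence |G| = 28.

Answer: 28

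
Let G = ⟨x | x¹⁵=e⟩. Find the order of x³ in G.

Compute successive powers until reaching e:
  (x³)¹ = x³, (x³)² = x⁶, (x³)³ = x⁹, (x³)⁴ = x¹², (x³)⁵ = e.
The smallest positive k with (x³)ᵏ = e is 5.

Answer: 5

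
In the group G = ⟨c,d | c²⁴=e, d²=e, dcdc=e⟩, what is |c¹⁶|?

Compute successive powers until reaching e:
  (c¹⁶)¹ = c¹⁶, (c¹⁶)² = c⁸, (c¹⁶)³ = e.
The smallest positive k with (c¹⁶)ᵏ = e is 3.

Answer: 3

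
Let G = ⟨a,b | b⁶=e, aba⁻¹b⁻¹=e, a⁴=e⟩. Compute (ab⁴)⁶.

Compute successive powers of (ab⁴), reducing at each step:
  (ab⁴)²: (ab⁴) · a = a²b⁴;   (a²b⁴) · b⁴ = a²b²
  (ab⁴)³: (a²b²) · a = a³b²;   (a³b²) · b⁴ = a³
  (ab⁴)⁴: (a³) · a = e;   e · b⁴ = b⁴
  (ab⁴)⁵: (b⁴) · a = ab⁴;   (ab⁴) · b⁴ = ab²
  (ab⁴)⁶: (ab²) · a = a²b²;   (a²b²) · b⁴ = a²

Answer: a²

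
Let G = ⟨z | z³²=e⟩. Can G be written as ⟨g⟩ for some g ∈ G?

|G| = 32. The element z has order 32 (its powers give 32 distinct elements), so ⟨z⟩ = G and G is cyclic.

Answer: Yes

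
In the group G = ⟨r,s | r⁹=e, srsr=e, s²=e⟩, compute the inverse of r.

The order of r is 9 (smallest k with rᵏ = e), so r⁻¹ = r⁸ = r⁸.
Check: r · (r⁸) → r · r⁸ = e, giving e as required.

Answer: r⁸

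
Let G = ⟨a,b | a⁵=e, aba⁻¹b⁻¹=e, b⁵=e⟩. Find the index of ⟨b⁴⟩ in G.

First find ord(b⁴) by computing successive powers:
  (b⁴)¹ = b⁴, (b⁴)² = b³, (b⁴)³ = b², (b⁴)⁴ = b, (b⁴)⁵ = e.
So |⟨b⁴⟩| = ord(b⁴) = 5. With |G| = 25, by Lagrange [G : ⟨b⁴⟩] = 25/5 = 5.

Answer: 5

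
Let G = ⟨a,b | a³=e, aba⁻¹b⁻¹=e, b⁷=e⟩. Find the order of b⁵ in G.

Compute successive powers until reaching e:
  (b⁵)¹ = b⁵, (b⁵)² = b³, (b⁵)³ = b, (b⁵)⁴ = b⁶, (b⁵)⁵ = b⁴, (b⁵)⁶ = b², (b⁵)⁷ = e.
The smallest positive k with (b⁵)ᵏ = e is 7.

Answer: 7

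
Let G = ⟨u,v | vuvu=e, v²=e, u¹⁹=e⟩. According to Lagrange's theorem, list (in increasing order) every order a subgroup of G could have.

|G| = 38 = 2 · 19. By Lagrange's theorem the order of any subgroup divides 38; the divisors of 38 are 1, 2, 19, 38.

Answer: 1, 2, 19, 38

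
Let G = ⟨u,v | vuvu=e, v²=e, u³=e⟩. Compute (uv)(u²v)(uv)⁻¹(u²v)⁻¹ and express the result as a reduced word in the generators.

[(uv), (u²v)] = (uv)·(u²v)·(uv)⁻¹·(u²v)⁻¹.
  (uv) · (u²v) = u²
  (u²) · (uv) = v
  v · (u²v) = u

Answer: u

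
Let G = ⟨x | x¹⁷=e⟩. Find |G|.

G is generated by a single element, so G is cyclic. The relator gives x¹⁷ = e and no smaller power is forced to be e, so the 17 powers {e, x, x², x³, x⁴, x⁵, x⁶, x⁷, x⁸, x⁹, x¹², x¹³, x¹¹, x¹⁰, x¹⁴, x¹⁵, x¹⁶} are distinct. Hence |G| = 17.

Answer: 17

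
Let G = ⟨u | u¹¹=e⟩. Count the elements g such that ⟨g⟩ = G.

G is cyclic of order 11. An element generates G iff its order is 11, and a cyclic group of order 11 has exactly φ(11) = 10 such elements.

Answer: 10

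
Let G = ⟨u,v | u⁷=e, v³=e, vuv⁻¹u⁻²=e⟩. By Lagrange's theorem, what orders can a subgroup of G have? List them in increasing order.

|G| = 21 = 3 · 7. By Lagrange's theorem the order of any subgroup divides 21; the divisors of 21 are 1, 3, 7, 21.

Answer: 1, 3, 7, 21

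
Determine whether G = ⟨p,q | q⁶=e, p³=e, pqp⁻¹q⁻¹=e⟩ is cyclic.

|G| = 18, but the maximum element order in G is 6 < 18. No single element generates all of G, so G is not cyclic.

Answer: No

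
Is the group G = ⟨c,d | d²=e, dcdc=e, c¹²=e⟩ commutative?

c·d = cd but d·c = c¹¹d, so c·d ≠ d·c and G is not abelian.

Answer: No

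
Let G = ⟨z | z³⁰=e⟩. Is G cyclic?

|G| = 30. The element z has order 30 (its powers give 30 distinct elements), so ⟨z⟩ = G and G is cyclic.

Answer: Yes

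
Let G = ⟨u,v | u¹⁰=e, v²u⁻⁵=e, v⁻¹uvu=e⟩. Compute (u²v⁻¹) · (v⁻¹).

Compute (u²v⁻¹) · (v⁻¹) by multiplying left to right and reducing via the relations at each step:
  (u²v⁻¹) · v⁻¹ = u⁷

Answer: u⁷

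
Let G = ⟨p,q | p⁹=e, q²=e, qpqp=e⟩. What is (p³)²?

Compute successive powers of (p³), reducing at each step:
  (p³)²: (p³) · p³ = p⁶

Answer: p⁶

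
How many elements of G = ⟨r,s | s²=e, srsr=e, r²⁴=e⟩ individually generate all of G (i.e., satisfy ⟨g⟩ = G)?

⟨g⟩ = G would require ord(g) = |G| = 48, but the maximum element order in G is 24 < 48. So G is not cyclic and no single element generates it: the count is 0.

Answer: 0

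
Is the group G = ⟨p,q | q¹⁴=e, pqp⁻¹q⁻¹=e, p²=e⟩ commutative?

Each pair of generators commutes: p·q = pq = q·p. Since the generators pairwise commute, every element of G commutes with every other, so G is abelian.

Answer: Yes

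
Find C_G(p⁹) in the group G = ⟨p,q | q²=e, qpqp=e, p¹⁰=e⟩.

⟨p⁹⟩ ⊆ C_G(p⁹) since powers of p⁹ commute with p⁹; so |C_G(p⁹)| ≥ |⟨p⁹⟩| = 10.
By orbit–stabilizer, |C_G(p⁹)| = |G| / |conj. class of p⁹| = 20 / 2 = 10.
The 10 elements commuting with p⁹ are {e, p, p², p³, p⁴, p⁵, p⁶, p⁷, p⁸, p⁹}.

Answer: {e, p, p², p³, p⁴, p⁵, p⁶, p⁷, p⁸, p⁹}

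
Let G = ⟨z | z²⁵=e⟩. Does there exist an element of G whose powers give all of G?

|G| = 25. The element z has order 25 (its powers give 25 distinct elements), so ⟨z⟩ = G and G is cyclic.

Answer: Yes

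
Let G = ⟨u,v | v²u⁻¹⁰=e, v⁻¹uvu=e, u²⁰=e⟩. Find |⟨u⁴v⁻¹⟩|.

|⟨u⁴v⁻¹⟩| equals the order of u⁴v⁻¹. Compute successive powers until reaching e:
  (u⁴v⁻¹)¹ = u⁴v⁻¹, (u⁴v⁻¹)² = u¹⁰, (u⁴v⁻¹)³ = u⁴v, (u⁴v⁻¹)⁴ = e.
The smallest positive k with (u⁴v⁻¹)ᵏ = e is 4, so |⟨u⁴v⁻¹⟩| = 4.

Answer: 4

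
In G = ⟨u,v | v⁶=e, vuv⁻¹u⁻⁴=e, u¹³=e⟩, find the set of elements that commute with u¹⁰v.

⟨u¹⁰v⟩ ⊆ C_G(u¹⁰v) since powers of u¹⁰v commute with u¹⁰v; so |C_G(u¹⁰v)| ≥ |⟨u¹⁰v⟩| = 6.
By orbit–stabilizer, |C_G(u¹⁰v)| = |G| / |conj. class of u¹⁰v| = 78 / 13 = 6.
The 6 elements commuting with u¹⁰v are {e, u²v³, u⁴v⁵, u⁵v⁴, u¹⁰v, u¹¹v²}.

Answer: {e, u²v³, u⁴v⁵, u⁵v⁴, u¹⁰v, u¹¹v²}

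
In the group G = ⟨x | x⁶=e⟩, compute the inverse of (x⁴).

The order of (x⁴) is 3 (smallest k with (x⁴)ᵏ = e), so (x⁴)⁻¹ = (x⁴)² = x².
Check: (x⁴) · (x²) → (x⁴) · x² = e, giving e as required.

Answer: x²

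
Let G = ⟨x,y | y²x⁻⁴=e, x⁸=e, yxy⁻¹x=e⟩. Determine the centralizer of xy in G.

⟨xy⟩ ⊆ C_G(xy) since powers of xy commute with xy; so |C_G(xy)| ≥ |⟨xy⟩| = 4.
By orbit–stabilizer, |C_G(xy)| = |G| / |conj. class of xy| = 16 / 4 = 4.
The 4 elements commuting with xy are {e, x⁴, xy, xy⁻¹}.

Answer: {e, x⁴, xy, xy⁻¹}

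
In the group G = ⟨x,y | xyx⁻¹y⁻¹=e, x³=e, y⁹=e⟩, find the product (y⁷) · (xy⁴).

Compute (y⁷) · (xy⁴) by multiplying left to right and reducing via the relations at each step:
  (y⁷) · x = xy⁷
  (xy⁷) · y⁴ = xy²

Answer: xy²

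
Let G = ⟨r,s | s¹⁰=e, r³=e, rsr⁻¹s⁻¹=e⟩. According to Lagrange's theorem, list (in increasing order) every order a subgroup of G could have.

|G| = 30 = 2 · 3 · 5. By Lagrange's theorem the order of any subgroup divides 30; the divisors of 30 are 1, 2, 3, 5, 6, 10, 15, 30.

Answer: 1, 2, 3, 5, 6, 10, 15, 30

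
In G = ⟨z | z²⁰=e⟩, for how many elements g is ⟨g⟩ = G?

G is cyclic of order 20. An element generates G iff its order is 20, and a cyclic group of order 20 has exactly φ(20) = 8 such elements.

Answer: 8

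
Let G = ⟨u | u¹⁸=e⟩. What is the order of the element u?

Compute successive powers until reaching e:
  u¹ = u, u² = u², u³ = u³, u⁴ = u⁴, u⁵ = u⁵, u⁶ = u⁶, u⁷ = u⁷, u⁸ = u⁸, u⁹ = u⁹, u¹⁰ = u¹⁰, u¹¹ = u¹¹, u¹² = u¹², u¹³ = u¹³, u¹⁴ = u¹⁴, u¹⁵ = u¹⁵, u¹⁶ = u¹⁶, u¹⁷ = u¹⁷, u¹⁸ = e.
The smallest positive k with uᵏ = e is 18.

Answer: 18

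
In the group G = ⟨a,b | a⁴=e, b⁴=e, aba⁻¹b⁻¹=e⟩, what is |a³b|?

Compute successive powers until reaching e:
  (a³b)¹ = a³b, (a³b)² = a²b², (a³b)³ = ab³, (a³b)⁴ = e.
The smallest positive k with (a³b)ᵏ = e is 4.

Answer: 4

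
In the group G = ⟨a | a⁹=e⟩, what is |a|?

Compute successive powers until reaching e:
  a¹ = a, a² = a², a³ = a³, a⁴ = a⁴, a⁵ = a⁵, a⁶ = a⁶, a⁷ = a⁷, a⁸ = a⁸, a⁹ = e.
The smallest positive k with aᵏ = e is 9.

Answer: 9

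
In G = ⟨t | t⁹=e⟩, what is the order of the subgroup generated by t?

|⟨t⟩| equals the order of t. Compute successive powers until reaching e:
  t¹ = t, t² = t², t³ = t³, t⁴ = t⁴, t⁵ = t⁵, t⁶ = t⁶, t⁷ = t⁷, t⁸ = t⁸, t⁹ = e.
The smallest positive k with tᵏ = e is 9, so |⟨t⟩| = 9.

Answer: 9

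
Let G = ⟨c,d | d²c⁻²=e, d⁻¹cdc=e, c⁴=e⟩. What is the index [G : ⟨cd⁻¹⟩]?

First find ord(cd⁻¹) by computing successive powers:
  (cd⁻¹)¹ = cd⁻¹, (cd⁻¹)² = c², (cd⁻¹)³ = cd, (cd⁻¹)⁴ = e.
So |⟨cd⁻¹⟩| = ord(cd⁻¹) = 4. With |G| = 8, by Lagrange [G : ⟨cd⁻¹⟩] = 8/4 = 2.

Answer: 2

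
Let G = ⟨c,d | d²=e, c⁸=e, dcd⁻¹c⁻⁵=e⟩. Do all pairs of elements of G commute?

c·d = cd but d·c = c⁵d, so c·d ≠ d·c and G is not abelian.

Answer: No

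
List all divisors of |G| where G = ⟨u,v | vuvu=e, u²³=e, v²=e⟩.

|G| = 46 = 2 · 23. By Lagrange's theorem the order of any subgroup divides 46; the divisors of 46 are 1, 2, 23, 46.

Answer: 1, 2, 23, 46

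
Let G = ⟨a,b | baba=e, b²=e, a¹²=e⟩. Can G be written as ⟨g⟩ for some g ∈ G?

Every cyclic group is abelian. But a·b = ab while b·a = a¹¹b, so a·b ≠ b·a and G is not abelian. Hence G is not cyclic.

Answer: No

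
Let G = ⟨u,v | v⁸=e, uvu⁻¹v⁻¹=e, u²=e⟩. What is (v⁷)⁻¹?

The order of (v⁷) is 8 (smallest k with (v⁷)ᵏ = e), so (v⁷)⁻¹ = (v⁷)⁷ = v.
Check: (v⁷) · v → (v⁷) · v = e, giving e as required.

Answer: v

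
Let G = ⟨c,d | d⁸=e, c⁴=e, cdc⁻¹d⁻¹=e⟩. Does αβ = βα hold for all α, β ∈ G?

Each pair of generators commutes: c·d = cd = d·c. Since the generators pairwise commute, every element of G commutes with every other, so G is abelian.

Answer: Yes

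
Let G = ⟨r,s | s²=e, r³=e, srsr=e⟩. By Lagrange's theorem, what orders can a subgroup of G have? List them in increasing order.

|G| = 6 = 2 · 3. By Lagrange's theorem the order of any subgroup divides 6; the divisors of 6 are 1, 2, 3, 6.

Answer: 1, 2, 3, 6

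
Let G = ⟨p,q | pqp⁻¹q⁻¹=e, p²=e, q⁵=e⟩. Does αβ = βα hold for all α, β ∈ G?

Each pair of generators commutes: p·q = pq = q·p. Since the generators pairwise commute, every element of G commutes with every other, so G is abelian.

Answer: Yes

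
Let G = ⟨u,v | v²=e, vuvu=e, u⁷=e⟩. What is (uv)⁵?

Compute successive powers of (uv), reducing at each step:
  (uv)²: (uv) · u = v;   v · v = e
  (uv)³: e · u = u;   u · v = uv
  (uv)⁴: (uv) · u = v;   v · v = e
  (uv)⁵: e · u = u;   u · v = uv

Answer: uv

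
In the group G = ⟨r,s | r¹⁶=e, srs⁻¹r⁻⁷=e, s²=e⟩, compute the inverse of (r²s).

The order of (r²s) is 2 (smallest k with (r²s)ᵏ = e), so (r²s)⁻¹ = (r²s)¹ = r²s.
Check: (r²s) · (r²s) → (r²s) · r² = s;   s · s = e, giving e as required.

Answer: r²s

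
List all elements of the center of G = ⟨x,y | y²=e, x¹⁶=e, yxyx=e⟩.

An element z ∈ Z(G) iff z commutes with every generator.
For example x⁸ is central: (x⁸)·x = x⁹ = x·(x⁸); (x⁸)·y = x⁸y = y·(x⁸).
Whereas x ∉ Z(G) since x·y = xy ≠ x¹⁵y = y·x.
Checking each of the 32 elements this way gives Z(G) = {e, x⁸}, of order 2.

Answer: {e, x⁸}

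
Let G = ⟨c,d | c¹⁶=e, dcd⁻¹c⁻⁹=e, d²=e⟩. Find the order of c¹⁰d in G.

Compute successive powers until reaching e:
  (c¹⁰d)¹ = c¹⁰d, (c¹⁰d)² = c⁴, (c¹⁰d)³ = c¹⁴d, (c¹⁰d)⁴ = c⁸, (c¹⁰d)⁵ = c²d, (c¹⁰d)⁶ = c¹², (c¹⁰d)⁷ = c⁶d, (c¹⁰d)⁸ = e.
The smallest positive k with (c¹⁰d)ᵏ = e is 8.

Answer: 8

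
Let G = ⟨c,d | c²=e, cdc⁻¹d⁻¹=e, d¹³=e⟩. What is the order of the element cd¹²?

Compute successive powers until reaching e:
  (cd¹²)¹ = cd¹², (cd¹²)² = d¹¹, (cd¹²)³ = cd¹⁰, (cd¹²)⁴ = d⁹, (cd¹²)⁵ = cd⁸, (cd¹²)⁶ = d⁷, (cd¹²)⁷ = cd⁶, (cd¹²)⁸ = d⁵, (cd¹²)⁹ = cd⁴, (cd¹²)¹⁰ = d³, (cd¹²)¹¹ = cd², (cd¹²)¹² = d, (cd¹²)¹³ = c, (cd¹²)¹⁴ = d¹², (cd¹²)¹⁵ = cd¹¹, (cd¹²)¹⁶ = d¹⁰, (cd¹²)¹⁷ = cd⁹, (cd¹²)¹⁸ = d⁸, (cd¹²)¹⁹ = cd⁷, (cd¹²)²⁰ = d⁶, (cd¹²)²¹ = cd⁵, (cd¹²)²² = d⁴, (cd¹²)²³ = cd³, (cd¹²)²⁴ = d², (cd¹²)²⁵ = cd, (cd¹²)²⁶ = e.
The smallest positive k with (cd¹²)ᵏ = e is 26.

Answer: 26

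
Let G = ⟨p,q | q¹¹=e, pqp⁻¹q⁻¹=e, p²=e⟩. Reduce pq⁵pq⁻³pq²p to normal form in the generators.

Multiply left to right, reducing at each step:
  p · q⁵ = pq⁵
  (pq⁵) · p = q⁵
  (q⁵) · q⁻³ = q²
  (q²) · p = pq²
  (pq²) · q² = pq⁴
  (pq⁴) · p = q⁴

Answer: q⁴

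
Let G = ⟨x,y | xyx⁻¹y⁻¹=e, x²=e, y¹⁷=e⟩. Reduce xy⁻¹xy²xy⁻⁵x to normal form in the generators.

Multiply left to right, reducing at each step:
  x · y⁻¹ = xy¹⁶
  (xy¹⁶) · x = y¹⁶
  (y¹⁶) · y² = y
  y · x = xy
  (xy) · y⁻⁵ = xy¹³
  (xy¹³) · x = y¹³

Answer: y¹³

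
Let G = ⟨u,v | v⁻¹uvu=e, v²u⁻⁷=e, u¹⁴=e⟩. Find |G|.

Enumerate words in the generators, reducing via the relations: the distinct elements are
  {e, u, v, uv, u², u³, u⁴, u⁵, u⁶, u⁷, u⁸, u⁹, u²v, u³v, u¹², u¹³, u¹¹, u¹⁰, u⁴v, u⁵v, u⁶v, v⁻¹, uv⁻¹, u²v⁻¹, u³v⁻¹, u⁴v⁻¹, u⁵v⁻¹, u⁶v⁻¹}.
No further products give new elements, so |G| = 28.

Answer: 28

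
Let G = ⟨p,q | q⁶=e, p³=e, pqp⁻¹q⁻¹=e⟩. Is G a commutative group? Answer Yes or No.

Each pair of generators commutes: p·q = pq = q·p. Since the generators pairwise commute, every element of G commutes with every other, so G is abelian.

Answer: Yes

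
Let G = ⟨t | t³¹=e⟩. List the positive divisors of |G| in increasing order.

|G| = 31 = 31. By Lagrange's theorem the order of any subgroup divides 31; the divisors of 31 are 1, 31.

Answer: 1, 31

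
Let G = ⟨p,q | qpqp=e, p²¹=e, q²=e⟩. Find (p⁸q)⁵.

Compute successive powers of (p⁸q), reducing at each step:
  (p⁸q)²: (p⁸q) · p⁸ = q;   q · q = e
  (p⁸q)³: e · p⁸ = p⁸;   (p⁸) · q = p⁸q
  (p⁸q)⁴: (p⁸q) · p⁸ = q;   q · q = e
  (p⁸q)⁵: e · p⁸ = p⁸;   (p⁸) · q = p⁸q

Answer: p⁸q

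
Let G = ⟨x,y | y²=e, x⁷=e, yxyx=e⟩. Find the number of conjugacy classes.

The conjugacy classes (representative and size) are:
  [e] (size 1), [x⁶] (size 2), [x⁵] (size 2), [x⁴] (size 2), [xy] (size 7).
Class equation: 1 + 2 + 2 + 2 + 7 = 14 = |G|. So G has 5 conjugacy classes.

Answer: 5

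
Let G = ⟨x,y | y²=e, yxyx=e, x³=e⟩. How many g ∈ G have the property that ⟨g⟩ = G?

⟨g⟩ = G would require ord(g) = |G| = 6, but the maximum element order in G is 3 < 6. So G is not cyclic and no single element generates it: the count is 0.

Answer: 0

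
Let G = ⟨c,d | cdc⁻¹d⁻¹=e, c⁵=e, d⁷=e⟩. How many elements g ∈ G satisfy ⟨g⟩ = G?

G is cyclic of order 35. An element generates G iff its order is 35, and a cyclic group of order 35 has exactly φ(35) = 24 such elements.

Answer: 24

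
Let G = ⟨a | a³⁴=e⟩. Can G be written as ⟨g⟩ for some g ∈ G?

|G| = 34. The element a has order 34 (its powers give 34 distinct elements), so ⟨a⟩ = G and G is cyclic.

Answer: Yes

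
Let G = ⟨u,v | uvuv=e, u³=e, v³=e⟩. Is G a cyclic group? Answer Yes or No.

Every cyclic group is abelian. But u·v = uv while v·u = u²v², so u·v ≠ v·u and G is not abelian. Hence G is not cyclic.

Answer: No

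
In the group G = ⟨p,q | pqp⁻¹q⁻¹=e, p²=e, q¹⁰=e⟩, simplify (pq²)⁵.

Compute successive powers of (pq²), reducing at each step:
  (pq²)²: (pq²) · p = q²;   (q²) · q² = q⁴
  (pq²)³: (q⁴) · p = pq⁴;   (pq⁴) · q² = pq⁶
  (pq²)⁴: (pq⁶) · p = q⁶;   (q⁶) · q² = q⁸
  (pq²)⁵: (q⁸) · p = pq⁸;   (pq⁸) · q² = p

Answer: p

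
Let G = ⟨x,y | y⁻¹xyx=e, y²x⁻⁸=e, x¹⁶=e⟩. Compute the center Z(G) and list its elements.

An element z ∈ Z(G) iff z commutes with every generator.
For example x⁸ is central: (x⁸)·x = x⁹ = x·(x⁸); (x⁸)·y = y⁻¹ = y·(x⁸).
Whereas x ∉ Z(G) since x·y = xy ≠ x⁷y⁻¹ = y·x.
Checking each of the 32 elements this way gives Z(G) = {e, x⁸}, of order 2.

Answer: {e, x⁸}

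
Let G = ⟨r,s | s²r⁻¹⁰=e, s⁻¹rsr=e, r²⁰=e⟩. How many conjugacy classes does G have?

The conjugacy classes (representative and size) are:
  [e] (size 1), [r] (size 2), [r²] (size 2), [r³] (size 2), [r⁴] (size 2), [r⁵] (size 2), [r¹⁴] (size 2), [r⁷] (size 2), [r⁸] (size 2), [r¹¹] (size 2), [r¹⁰] (size 1), [r²s⁻¹] (size 10), [r⁹s] (size 10).
Class equation: 1 + 2 + 2 + 2 + 2 + 2 + 2 + 2 + 2 + 2 + 1 + 10 + 10 = 40 = |G|. So G has 13 conjugacy classes.

Answer: 13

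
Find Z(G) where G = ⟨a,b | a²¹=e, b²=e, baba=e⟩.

An element z ∈ Z(G) iff z commutes with every generator.
For example e is central: e·a = a = a·e; e·b = b = b·e.
Whereas a ∉ Z(G) since a·b = ab ≠ a²⁰b = b·a.
Checking each of the 42 elements this way gives Z(G) = {e}, of order 1.

Answer: {e}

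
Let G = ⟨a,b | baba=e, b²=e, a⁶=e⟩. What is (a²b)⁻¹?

The order of (a²b) is 2 (smallest k with (a²b)ᵏ = e), so (a²b)⁻¹ = (a²b)¹ = a²b.
Check: (a²b) · (a²b) → (a²b) · a² = b;   b · b = e, giving e as required.

Answer: a²b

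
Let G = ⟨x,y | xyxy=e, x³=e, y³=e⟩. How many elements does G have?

Enumerate words in the generators, reducing via the relations: the distinct elements are
  {e, x, y, xy, x², y², xy², x²y, yx², y²x, xy²x, x²y²}.
No further products give new elements, so |G| = 12.

Answer: 12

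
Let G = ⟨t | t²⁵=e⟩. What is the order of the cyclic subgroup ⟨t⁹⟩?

|⟨t⁹⟩| equals the order of t⁹. Compute successive powers until reaching e:
  (t⁹)¹ = t⁹, (t⁹)² = t¹⁸, (t⁹)³ = t², (t⁹)⁴ = t¹¹, (t⁹)⁵ = t²⁰, (t⁹)⁶ = t⁴, (t⁹)⁷ = t¹³, (t⁹)⁸ = t²², (t⁹)⁹ = t⁶, (t⁹)¹⁰ = t¹⁵, (t⁹)¹¹ = t²⁴, (t⁹)¹² = t⁸, (t⁹)¹³ = t¹⁷, (t⁹)¹⁴ = t, (t⁹)¹⁵ = t¹⁰, (t⁹)¹⁶ = t¹⁹, (t⁹)¹⁷ = t³, (t⁹)¹⁸ = t¹², (t⁹)¹⁹ = t²¹, (t⁹)²⁰ = t⁵, (t⁹)²¹ = t¹⁴, (t⁹)²² = t²³, (t⁹)²³ = t⁷, (t⁹)²⁴ = t¹⁶, (t⁹)²⁵ = e.
The smallest positive k with (t⁹)ᵏ = e is 25, so |⟨t⁹⟩| = 25.

Answer: 25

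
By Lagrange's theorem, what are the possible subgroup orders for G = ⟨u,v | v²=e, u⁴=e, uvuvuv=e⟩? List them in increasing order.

|G| = 24 = 2³ · 3. By Lagrange's theorem the order of any subgroup divides 24; the divisors of 24 are 1, 2, 3, 4, 6, 8, 12, 24.

Answer: 1, 2, 3, 4, 6, 8, 12, 24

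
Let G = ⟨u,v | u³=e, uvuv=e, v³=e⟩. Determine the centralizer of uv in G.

⟨uv⟩ ⊆ C_G(uv) since powers of uv commute with uv; so |C_G(uv)| ≥ |⟨uv⟩| = 2.
By orbit–stabilizer, |C_G(uv)| = |G| / |conj. class of uv| = 12 / 3 = 4.
The 4 elements commuting with uv are {e, uv, u²v², uv²u}.

Answer: {e, uv, u²v², uv²u}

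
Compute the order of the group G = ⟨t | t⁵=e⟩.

G is generated by a single element, so G is cyclic. The relator gives t⁵ = e and no smaller power is forced to be e, so the 5 powers {e, t, t², t³, t⁴} are distinct. Hence |G| = 5.

Answer: 5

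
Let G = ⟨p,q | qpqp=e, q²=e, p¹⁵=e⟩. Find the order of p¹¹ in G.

Compute successive powers until reaching e:
  (p¹¹)¹ = p¹¹, (p¹¹)² = p⁷, (p¹¹)³ = p³, (p¹¹)⁴ = p¹⁴, (p¹¹)⁵ = p¹⁰, (p¹¹)⁶ = p⁶, (p¹¹)⁷ = p², (p¹¹)⁸ = p¹³, (p¹¹)⁹ = p⁹, (p¹¹)¹⁰ = p⁵, (p¹¹)¹¹ = p, (p¹¹)¹² = p¹², (p¹¹)¹³ = p⁸, (p¹¹)¹⁴ = p⁴, (p¹¹)¹⁵ = e.
The smallest positive k with (p¹¹)ᵏ = e is 15.

Answer: 15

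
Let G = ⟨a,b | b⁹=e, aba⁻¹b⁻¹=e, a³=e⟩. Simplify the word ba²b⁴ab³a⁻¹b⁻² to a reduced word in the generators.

Multiply left to right, reducing at each step:
  b · a² = a²b
  (a²b) · b⁴ = a²b⁵
  (a²b⁵) · a = b⁵
  (b⁵) · b³ = b⁸
  (b⁸) · a⁻¹ = a²b⁸
  (a²b⁸) · b⁻² = a²b⁶

Answer: a²b⁶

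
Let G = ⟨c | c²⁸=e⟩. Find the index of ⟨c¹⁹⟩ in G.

First find ord(c¹⁹) by computing successive powers:
  (c¹⁹)¹ = c¹⁹, (c¹⁹)² = c¹⁰, (c¹⁹)³ = c, (c¹⁹)⁴ = c²⁰, (c¹⁹)⁵ = c¹¹, (c¹⁹)⁶ = c², (c¹⁹)⁷ = c²¹, (c¹⁹)⁸ = c¹², (c¹⁹)⁹ = c³, (c¹⁹)¹⁰ = c²², (c¹⁹)¹¹ = c¹³, (c¹⁹)¹² = c⁴, (c¹⁹)¹³ = c²³, (c¹⁹)¹⁴ = c¹⁴, (c¹⁹)¹⁵ = c⁵, (c¹⁹)¹⁶ = c²⁴, (c¹⁹)¹⁷ = c¹⁵, (c¹⁹)¹⁸ = c⁶, (c¹⁹)¹⁹ = c²⁵, (c¹⁹)²⁰ = c¹⁶, (c¹⁹)²¹ = c⁷, (c¹⁹)²² = c²⁶, (c¹⁹)²³ = c¹⁷, (c¹⁹)²⁴ = c⁸, (c¹⁹)²⁵ = c²⁷, (c¹⁹)²⁶ = c¹⁸, (c¹⁹)²⁷ = c⁹, (c¹⁹)²⁸ = e.
So |⟨c¹⁹⟩| = ord(c¹⁹) = 28. With |G| = 28, by Lagrange [G : ⟨c¹⁹⟩] = 28/28 = 1.

Answer: 1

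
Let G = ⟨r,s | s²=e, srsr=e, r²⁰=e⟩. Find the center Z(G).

An element z ∈ Z(G) iff z commutes with every generator.
For example r¹⁰ is central: (r¹⁰)·r = r¹¹ = r·(r¹⁰); (r¹⁰)·s = r¹⁰s = s·(r¹⁰).
Whereas r ∉ Z(G) since r·s = rs ≠ r¹⁹s = s·r.
Checking each of the 40 elements this way gives Z(G) = {e, r¹⁰}, of order 2.

Answer: {e, r¹⁰}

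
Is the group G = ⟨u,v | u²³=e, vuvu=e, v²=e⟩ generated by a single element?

Every cyclic group is abelian. But u·v = uv while v·u = u²²v, so u·v ≠ v·u and G is not abelian. Hence G is not cyclic.

Answer: No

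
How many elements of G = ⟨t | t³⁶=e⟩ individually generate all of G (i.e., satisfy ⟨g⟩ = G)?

G is cyclic of order 36. An element generates G iff its order is 36, and a cyclic group of order 36 has exactly φ(36) = 12 such elements.

Answer: 12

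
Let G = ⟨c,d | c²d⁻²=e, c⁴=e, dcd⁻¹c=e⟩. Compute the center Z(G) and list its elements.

An element z ∈ Z(G) iff z commutes with every generator.
For example c² is central: (c²)·c = c³ = c·(c²); (c²)·d = d⁻¹ = d·(c²).
Whereas c ∉ Z(G) since c·d = cd ≠ cd⁻¹ = d·c.
Checking each of the 8 elements this way gives Z(G) = {e, c²}, of order 2.

Answer: {e, c²}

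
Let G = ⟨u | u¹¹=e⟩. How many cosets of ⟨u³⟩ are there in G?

First find ord(u³) by computing successive powers:
  (u³)¹ = u³, (u³)² = u⁶, (u³)³ = u⁹, (u³)⁴ = u, (u³)⁵ = u⁴, (u³)⁶ = u⁷, (u³)⁷ = u¹⁰, (u³)⁸ = u², (u³)⁹ = u⁵, (u³)¹⁰ = u⁸, (u³)¹¹ = e.
So |⟨u³⟩| = ord(u³) = 11. With |G| = 11, by Lagrange [G : ⟨u³⟩] = 11/11 = 1.

Answer: 1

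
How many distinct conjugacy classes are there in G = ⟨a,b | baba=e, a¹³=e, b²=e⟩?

The conjugacy classes (representative and size) are:
  [e] (size 1), [a¹²] (size 2), [a¹¹] (size 2), [a³] (size 2), [a⁴] (size 2), [a⁸] (size 2), [a⁶] (size 2), [b] (size 13).
Class equation: 1 + 2 + 2 + 2 + 2 + 2 + 2 + 13 = 26 = |G|. So G has 8 conjugacy classes.

Answer: 8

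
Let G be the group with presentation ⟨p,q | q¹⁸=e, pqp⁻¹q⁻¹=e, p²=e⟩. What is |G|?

Enumerate words in the generators, reducing via the relations: the distinct elements are
  {e, p, q, pq, q², q³, q⁴, q⁵, q⁶, q⁷, q⁸, q⁹, pq², pq³, pq⁴, pq⁵, pq⁶, pq⁷, pq⁸, pq⁹, q¹², q¹³, q¹¹, q¹⁰, q¹⁴, q¹⁵, q¹⁶, q¹⁷, pq¹², pq¹³, pq¹¹, pq¹⁰, pq¹⁴, pq¹⁵, pq¹⁶, pq¹⁷}.
No further products give new elements, so |G| = 36.

Answer: 36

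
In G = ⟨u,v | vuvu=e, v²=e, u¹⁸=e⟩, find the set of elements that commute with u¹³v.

⟨u¹³v⟩ ⊆ C_G(u¹³v) since powers of u¹³v commute with u¹³v; so |C_G(u¹³v)| ≥ |⟨u¹³v⟩| = 2.
By orbit–stabilizer, |C_G(u¹³v)| = |G| / |conj. class of u¹³v| = 36 / 9 = 4.
The 4 elements commuting with u¹³v are {e, u⁹, u⁴v, u¹³v}.

Answer: {e, u⁹, u⁴v, u¹³v}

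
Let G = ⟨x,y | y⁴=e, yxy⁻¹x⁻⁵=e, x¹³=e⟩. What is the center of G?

An element z ∈ Z(G) iff z commutes with every generator.
For example e is central: e·x = x = x·e; e·y = y = y·e.
Whereas x ∉ Z(G) since x·y = xy ≠ x⁵y = y·x.
Checking each of the 52 elements this way gives Z(G) = {e}, of order 1.

Answer: {e}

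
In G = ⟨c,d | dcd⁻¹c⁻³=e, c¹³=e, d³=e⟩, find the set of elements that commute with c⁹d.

⟨c⁹d⟩ ⊆ C_G(c⁹d) since powers of c⁹d commute with c⁹d; so |C_G(c⁹d)| ≥ |⟨c⁹d⟩| = 3.
By orbit–stabilizer, |C_G(c⁹d)| = |G| / |conj. class of c⁹d| = 39 / 13 = 3.
The 3 elements commuting with c⁹d are {e, c⁹d, c¹⁰d²}.

Answer: {e, c⁹d, c¹⁰d²}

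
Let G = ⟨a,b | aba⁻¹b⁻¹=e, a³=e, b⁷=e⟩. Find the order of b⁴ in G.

Compute successive powers until reaching e:
  (b⁴)¹ = b⁴, (b⁴)² = b, (b⁴)³ = b⁵, (b⁴)⁴ = b², (b⁴)⁵ = b⁶, (b⁴)⁶ = b³, (b⁴)⁷ = e.
The smallest positive k with (b⁴)ᵏ = e is 7.

Answer: 7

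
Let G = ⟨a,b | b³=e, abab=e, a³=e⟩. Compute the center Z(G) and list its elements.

An element z ∈ Z(G) iff z commutes with every generator.
For example e is central: e·a = a = a·e; e·b = b = b·e.
Whereas a ∉ Z(G) since a·b = ab ≠ a²b² = b·a.
Checking each of the 12 elements this way gives Z(G) = {e}, of order 1.

Answer: {e}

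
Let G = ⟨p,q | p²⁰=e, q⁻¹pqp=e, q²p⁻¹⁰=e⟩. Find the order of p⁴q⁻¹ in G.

Compute successive powers until reaching e:
  (p⁴q⁻¹)¹ = p⁴q⁻¹, (p⁴q⁻¹)² = p¹⁰, (p⁴q⁻¹)³ = p⁴q, (p⁴q⁻¹)⁴ = e.
The smallest positive k with (p⁴q⁻¹)ᵏ = e is 4.

Answer: 4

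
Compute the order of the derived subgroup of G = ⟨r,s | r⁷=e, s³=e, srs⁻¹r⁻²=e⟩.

G' = [G, G] is generated by all commutators. The generator-pair commutators are: [r, s] = r⁶.
The subgroup they normally generate is {e, r, r², r³, r⁴, r⁵, r⁶}, of order 7.
Check: |G/G'| = 21/7 = 3 is the order of the abelianisation.

Answer: 7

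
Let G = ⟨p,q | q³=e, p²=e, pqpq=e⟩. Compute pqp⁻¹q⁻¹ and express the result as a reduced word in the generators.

[p, q] = p·q·p⁻¹·q⁻¹.
  p · q = pq
  (pq) · p = q²
  (q²) · (q²) = q

Answer: q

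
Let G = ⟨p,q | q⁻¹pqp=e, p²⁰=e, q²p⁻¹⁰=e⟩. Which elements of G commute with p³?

⟨p³⟩ ⊆ C_G(p³) since powers of p³ commute with p³; so |C_G(p³)| ≥ |⟨p³⟩| = 20.
By orbit–stabilizer, |C_G(p³)| = |G| / |conj. class of p³| = 40 / 2 = 20.
The 20 elements commuting with p³ are {e, p, p², p³, p⁴, p⁵, p⁶, p⁷, p⁸, p⁹, p¹⁰, p¹¹, p¹², p¹³, p¹⁴, p¹⁵, p¹⁶, p¹⁷, p¹⁸, p¹⁹}.

Answer: {e, p, p², p³, p⁴, p⁵, p⁶, p⁷, p⁸, p⁹, p¹⁰, p¹¹, p¹², p¹³, p¹⁴, p¹⁵, p¹⁶, p¹⁷, p¹⁸, p¹⁹}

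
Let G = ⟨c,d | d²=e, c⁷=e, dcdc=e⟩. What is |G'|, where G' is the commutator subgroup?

G' = [G, G] is generated by all commutators. The generator-pair commutators are: [c, d] = c².
The subgroup they normally generate is {e, c, c², c³, c⁴, c⁵, c⁶}, of order 7.
Check: |G/G'| = 14/7 = 2 is the order of the abelianisation.

Answer: 7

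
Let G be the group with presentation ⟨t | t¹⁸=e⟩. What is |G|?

G is generated by a single element, so G is cyclic. The relator gives t¹⁸ = e and no smaller power is forced to be e, so the 18 powers {e, t, t², t³, t⁴, t⁵, t⁶, t⁷, t⁸, t⁹, t¹², t¹³, t¹¹, t¹⁰, t¹⁴, t¹⁵, t¹⁶, t¹⁷} are distinct. Hence |G| = 18.

Answer: 18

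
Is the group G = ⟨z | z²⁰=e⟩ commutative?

G has a single generator, so G is cyclic and hence abelian.

Answer: Yes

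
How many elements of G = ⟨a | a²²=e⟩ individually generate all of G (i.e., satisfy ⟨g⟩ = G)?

G is cyclic of order 22. An element generates G iff its order is 22, and a cyclic group of order 22 has exactly φ(22) = 10 such elements.

Answer: 10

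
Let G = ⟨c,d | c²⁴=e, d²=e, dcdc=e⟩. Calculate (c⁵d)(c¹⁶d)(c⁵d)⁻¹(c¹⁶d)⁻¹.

[(c⁵d), (c¹⁶d)] = (c⁵d)·(c¹⁶d)·(c⁵d)⁻¹·(c¹⁶d)⁻¹.
  (c⁵d) · (c¹⁶d) = c¹³
  (c¹³) · (c⁵d) = c¹⁸d
  (c¹⁸d) · (c¹⁶d) = c²

Answer: c²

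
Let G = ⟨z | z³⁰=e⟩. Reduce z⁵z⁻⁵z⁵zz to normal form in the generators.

Multiply left to right, reducing at each step:
  (z⁵) · z⁻⁵ = e
  e · z⁵ = z⁵
  (z⁵) · z = z⁶
  (z⁶) · z = z⁷

Answer: z⁷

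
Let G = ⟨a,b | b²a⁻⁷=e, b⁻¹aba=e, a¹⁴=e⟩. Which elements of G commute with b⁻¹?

⟨b⁻¹⟩ ⊆ C_G(b⁻¹) since powers of b⁻¹ commute with b⁻¹; so |C_G(b⁻¹)| ≥ |⟨b⁻¹⟩| = 4.
By orbit–stabilizer, |C_G(b⁻¹)| = |G| / |conj. class of b⁻¹| = 28 / 7 = 4.
The 4 elements commuting with b⁻¹ are {e, a⁷, b, b⁻¹}.

Answer: {e, a⁷, b, b⁻¹}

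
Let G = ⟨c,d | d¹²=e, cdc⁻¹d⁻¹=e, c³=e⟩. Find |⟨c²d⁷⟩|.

|⟨c²d⁷⟩| equals the order of c²d⁷. Compute successive powers until reaching e:
  (c²d⁷)¹ = c²d⁷, (c²d⁷)² = cd², (c²d⁷)³ = d⁹, (c²d⁷)⁴ = c²d⁴, (c²d⁷)⁵ = cd¹¹, (c²d⁷)⁶ = d⁶, (c²d⁷)⁷ = c²d, (c²d⁷)⁸ = cd⁸, (c²d⁷)⁹ = d³, (c²d⁷)¹⁰ = c²d¹⁰, (c²d⁷)¹¹ = cd⁵, (c²d⁷)¹² = e.
The smallest positive k with (c²d⁷)ᵏ = e is 12, so |⟨c²d⁷⟩| = 12.

Answer: 12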